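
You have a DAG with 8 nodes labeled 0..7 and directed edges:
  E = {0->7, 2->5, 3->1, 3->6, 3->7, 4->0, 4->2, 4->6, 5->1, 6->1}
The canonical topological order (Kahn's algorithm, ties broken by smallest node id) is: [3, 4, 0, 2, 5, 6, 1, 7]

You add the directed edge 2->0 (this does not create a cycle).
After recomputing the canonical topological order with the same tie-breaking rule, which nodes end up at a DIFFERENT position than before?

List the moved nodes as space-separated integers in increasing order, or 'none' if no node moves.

Answer: 0 2

Derivation:
Old toposort: [3, 4, 0, 2, 5, 6, 1, 7]
Added edge 2->0
Recompute Kahn (smallest-id tiebreak):
  initial in-degrees: [2, 3, 1, 0, 0, 1, 2, 2]
  ready (indeg=0): [3, 4]
  pop 3: indeg[1]->2; indeg[6]->1; indeg[7]->1 | ready=[4] | order so far=[3]
  pop 4: indeg[0]->1; indeg[2]->0; indeg[6]->0 | ready=[2, 6] | order so far=[3, 4]
  pop 2: indeg[0]->0; indeg[5]->0 | ready=[0, 5, 6] | order so far=[3, 4, 2]
  pop 0: indeg[7]->0 | ready=[5, 6, 7] | order so far=[3, 4, 2, 0]
  pop 5: indeg[1]->1 | ready=[6, 7] | order so far=[3, 4, 2, 0, 5]
  pop 6: indeg[1]->0 | ready=[1, 7] | order so far=[3, 4, 2, 0, 5, 6]
  pop 1: no out-edges | ready=[7] | order so far=[3, 4, 2, 0, 5, 6, 1]
  pop 7: no out-edges | ready=[] | order so far=[3, 4, 2, 0, 5, 6, 1, 7]
New canonical toposort: [3, 4, 2, 0, 5, 6, 1, 7]
Compare positions:
  Node 0: index 2 -> 3 (moved)
  Node 1: index 6 -> 6 (same)
  Node 2: index 3 -> 2 (moved)
  Node 3: index 0 -> 0 (same)
  Node 4: index 1 -> 1 (same)
  Node 5: index 4 -> 4 (same)
  Node 6: index 5 -> 5 (same)
  Node 7: index 7 -> 7 (same)
Nodes that changed position: 0 2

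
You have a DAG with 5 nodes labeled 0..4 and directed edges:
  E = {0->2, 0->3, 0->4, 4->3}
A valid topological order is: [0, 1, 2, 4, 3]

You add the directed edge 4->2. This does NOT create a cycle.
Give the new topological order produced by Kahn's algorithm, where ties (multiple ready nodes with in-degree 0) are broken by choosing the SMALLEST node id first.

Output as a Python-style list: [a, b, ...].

Old toposort: [0, 1, 2, 4, 3]
Added edge: 4->2
Position of 4 (3) > position of 2 (2). Must reorder: 4 must now come before 2.
Run Kahn's algorithm (break ties by smallest node id):
  initial in-degrees: [0, 0, 2, 2, 1]
  ready (indeg=0): [0, 1]
  pop 0: indeg[2]->1; indeg[3]->1; indeg[4]->0 | ready=[1, 4] | order so far=[0]
  pop 1: no out-edges | ready=[4] | order so far=[0, 1]
  pop 4: indeg[2]->0; indeg[3]->0 | ready=[2, 3] | order so far=[0, 1, 4]
  pop 2: no out-edges | ready=[3] | order so far=[0, 1, 4, 2]
  pop 3: no out-edges | ready=[] | order so far=[0, 1, 4, 2, 3]
  Result: [0, 1, 4, 2, 3]

Answer: [0, 1, 4, 2, 3]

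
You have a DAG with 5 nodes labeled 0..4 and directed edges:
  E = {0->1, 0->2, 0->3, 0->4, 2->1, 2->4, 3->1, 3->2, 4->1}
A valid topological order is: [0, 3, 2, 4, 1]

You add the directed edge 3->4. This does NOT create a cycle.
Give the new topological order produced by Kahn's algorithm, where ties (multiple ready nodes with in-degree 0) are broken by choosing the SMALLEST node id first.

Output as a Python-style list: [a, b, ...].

Old toposort: [0, 3, 2, 4, 1]
Added edge: 3->4
Position of 3 (1) < position of 4 (3). Old order still valid.
Run Kahn's algorithm (break ties by smallest node id):
  initial in-degrees: [0, 4, 2, 1, 3]
  ready (indeg=0): [0]
  pop 0: indeg[1]->3; indeg[2]->1; indeg[3]->0; indeg[4]->2 | ready=[3] | order so far=[0]
  pop 3: indeg[1]->2; indeg[2]->0; indeg[4]->1 | ready=[2] | order so far=[0, 3]
  pop 2: indeg[1]->1; indeg[4]->0 | ready=[4] | order so far=[0, 3, 2]
  pop 4: indeg[1]->0 | ready=[1] | order so far=[0, 3, 2, 4]
  pop 1: no out-edges | ready=[] | order so far=[0, 3, 2, 4, 1]
  Result: [0, 3, 2, 4, 1]

Answer: [0, 3, 2, 4, 1]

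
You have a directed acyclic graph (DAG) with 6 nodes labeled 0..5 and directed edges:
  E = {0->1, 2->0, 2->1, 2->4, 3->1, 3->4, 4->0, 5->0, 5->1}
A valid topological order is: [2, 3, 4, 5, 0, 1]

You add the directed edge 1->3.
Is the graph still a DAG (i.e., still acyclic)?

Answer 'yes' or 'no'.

Given toposort: [2, 3, 4, 5, 0, 1]
Position of 1: index 5; position of 3: index 1
New edge 1->3: backward (u after v in old order)
Backward edge: old toposort is now invalid. Check if this creates a cycle.
Does 3 already reach 1? Reachable from 3: [0, 1, 3, 4]. YES -> cycle!
Still a DAG? no

Answer: no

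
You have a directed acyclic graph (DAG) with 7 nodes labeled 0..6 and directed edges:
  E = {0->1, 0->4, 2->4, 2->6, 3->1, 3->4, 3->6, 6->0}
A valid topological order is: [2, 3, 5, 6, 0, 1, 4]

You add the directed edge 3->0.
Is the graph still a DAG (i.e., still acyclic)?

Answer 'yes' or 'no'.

Given toposort: [2, 3, 5, 6, 0, 1, 4]
Position of 3: index 1; position of 0: index 4
New edge 3->0: forward
Forward edge: respects the existing order. Still a DAG, same toposort still valid.
Still a DAG? yes

Answer: yes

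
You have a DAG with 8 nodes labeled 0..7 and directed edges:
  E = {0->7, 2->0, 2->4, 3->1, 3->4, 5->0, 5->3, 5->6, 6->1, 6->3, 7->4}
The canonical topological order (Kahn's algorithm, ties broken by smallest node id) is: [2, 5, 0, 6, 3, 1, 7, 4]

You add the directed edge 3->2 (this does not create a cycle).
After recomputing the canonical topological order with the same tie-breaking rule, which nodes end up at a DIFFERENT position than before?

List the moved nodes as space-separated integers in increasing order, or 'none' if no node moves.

Answer: 0 1 2 3 5 6

Derivation:
Old toposort: [2, 5, 0, 6, 3, 1, 7, 4]
Added edge 3->2
Recompute Kahn (smallest-id tiebreak):
  initial in-degrees: [2, 2, 1, 2, 3, 0, 1, 1]
  ready (indeg=0): [5]
  pop 5: indeg[0]->1; indeg[3]->1; indeg[6]->0 | ready=[6] | order so far=[5]
  pop 6: indeg[1]->1; indeg[3]->0 | ready=[3] | order so far=[5, 6]
  pop 3: indeg[1]->0; indeg[2]->0; indeg[4]->2 | ready=[1, 2] | order so far=[5, 6, 3]
  pop 1: no out-edges | ready=[2] | order so far=[5, 6, 3, 1]
  pop 2: indeg[0]->0; indeg[4]->1 | ready=[0] | order so far=[5, 6, 3, 1, 2]
  pop 0: indeg[7]->0 | ready=[7] | order so far=[5, 6, 3, 1, 2, 0]
  pop 7: indeg[4]->0 | ready=[4] | order so far=[5, 6, 3, 1, 2, 0, 7]
  pop 4: no out-edges | ready=[] | order so far=[5, 6, 3, 1, 2, 0, 7, 4]
New canonical toposort: [5, 6, 3, 1, 2, 0, 7, 4]
Compare positions:
  Node 0: index 2 -> 5 (moved)
  Node 1: index 5 -> 3 (moved)
  Node 2: index 0 -> 4 (moved)
  Node 3: index 4 -> 2 (moved)
  Node 4: index 7 -> 7 (same)
  Node 5: index 1 -> 0 (moved)
  Node 6: index 3 -> 1 (moved)
  Node 7: index 6 -> 6 (same)
Nodes that changed position: 0 1 2 3 5 6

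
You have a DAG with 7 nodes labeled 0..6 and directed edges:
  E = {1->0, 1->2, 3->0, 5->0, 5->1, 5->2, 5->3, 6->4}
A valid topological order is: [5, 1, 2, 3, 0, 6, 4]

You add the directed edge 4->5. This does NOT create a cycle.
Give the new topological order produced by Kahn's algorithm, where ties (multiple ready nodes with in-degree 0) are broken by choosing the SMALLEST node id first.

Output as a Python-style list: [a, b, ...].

Old toposort: [5, 1, 2, 3, 0, 6, 4]
Added edge: 4->5
Position of 4 (6) > position of 5 (0). Must reorder: 4 must now come before 5.
Run Kahn's algorithm (break ties by smallest node id):
  initial in-degrees: [3, 1, 2, 1, 1, 1, 0]
  ready (indeg=0): [6]
  pop 6: indeg[4]->0 | ready=[4] | order so far=[6]
  pop 4: indeg[5]->0 | ready=[5] | order so far=[6, 4]
  pop 5: indeg[0]->2; indeg[1]->0; indeg[2]->1; indeg[3]->0 | ready=[1, 3] | order so far=[6, 4, 5]
  pop 1: indeg[0]->1; indeg[2]->0 | ready=[2, 3] | order so far=[6, 4, 5, 1]
  pop 2: no out-edges | ready=[3] | order so far=[6, 4, 5, 1, 2]
  pop 3: indeg[0]->0 | ready=[0] | order so far=[6, 4, 5, 1, 2, 3]
  pop 0: no out-edges | ready=[] | order so far=[6, 4, 5, 1, 2, 3, 0]
  Result: [6, 4, 5, 1, 2, 3, 0]

Answer: [6, 4, 5, 1, 2, 3, 0]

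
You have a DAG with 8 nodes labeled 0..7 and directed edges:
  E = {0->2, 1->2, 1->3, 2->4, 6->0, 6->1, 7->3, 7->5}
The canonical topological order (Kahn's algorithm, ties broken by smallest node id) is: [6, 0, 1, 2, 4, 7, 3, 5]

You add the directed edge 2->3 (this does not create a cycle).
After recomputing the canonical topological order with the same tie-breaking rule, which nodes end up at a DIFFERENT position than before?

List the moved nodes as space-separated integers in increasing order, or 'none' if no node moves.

Old toposort: [6, 0, 1, 2, 4, 7, 3, 5]
Added edge 2->3
Recompute Kahn (smallest-id tiebreak):
  initial in-degrees: [1, 1, 2, 3, 1, 1, 0, 0]
  ready (indeg=0): [6, 7]
  pop 6: indeg[0]->0; indeg[1]->0 | ready=[0, 1, 7] | order so far=[6]
  pop 0: indeg[2]->1 | ready=[1, 7] | order so far=[6, 0]
  pop 1: indeg[2]->0; indeg[3]->2 | ready=[2, 7] | order so far=[6, 0, 1]
  pop 2: indeg[3]->1; indeg[4]->0 | ready=[4, 7] | order so far=[6, 0, 1, 2]
  pop 4: no out-edges | ready=[7] | order so far=[6, 0, 1, 2, 4]
  pop 7: indeg[3]->0; indeg[5]->0 | ready=[3, 5] | order so far=[6, 0, 1, 2, 4, 7]
  pop 3: no out-edges | ready=[5] | order so far=[6, 0, 1, 2, 4, 7, 3]
  pop 5: no out-edges | ready=[] | order so far=[6, 0, 1, 2, 4, 7, 3, 5]
New canonical toposort: [6, 0, 1, 2, 4, 7, 3, 5]
Compare positions:
  Node 0: index 1 -> 1 (same)
  Node 1: index 2 -> 2 (same)
  Node 2: index 3 -> 3 (same)
  Node 3: index 6 -> 6 (same)
  Node 4: index 4 -> 4 (same)
  Node 5: index 7 -> 7 (same)
  Node 6: index 0 -> 0 (same)
  Node 7: index 5 -> 5 (same)
Nodes that changed position: none

Answer: none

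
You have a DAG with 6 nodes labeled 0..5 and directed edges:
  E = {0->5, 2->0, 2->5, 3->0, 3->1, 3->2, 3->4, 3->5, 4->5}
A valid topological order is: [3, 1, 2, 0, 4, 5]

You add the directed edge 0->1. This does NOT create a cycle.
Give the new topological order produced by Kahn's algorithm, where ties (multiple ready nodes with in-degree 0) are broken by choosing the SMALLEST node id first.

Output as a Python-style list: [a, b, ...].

Answer: [3, 2, 0, 1, 4, 5]

Derivation:
Old toposort: [3, 1, 2, 0, 4, 5]
Added edge: 0->1
Position of 0 (3) > position of 1 (1). Must reorder: 0 must now come before 1.
Run Kahn's algorithm (break ties by smallest node id):
  initial in-degrees: [2, 2, 1, 0, 1, 4]
  ready (indeg=0): [3]
  pop 3: indeg[0]->1; indeg[1]->1; indeg[2]->0; indeg[4]->0; indeg[5]->3 | ready=[2, 4] | order so far=[3]
  pop 2: indeg[0]->0; indeg[5]->2 | ready=[0, 4] | order so far=[3, 2]
  pop 0: indeg[1]->0; indeg[5]->1 | ready=[1, 4] | order so far=[3, 2, 0]
  pop 1: no out-edges | ready=[4] | order so far=[3, 2, 0, 1]
  pop 4: indeg[5]->0 | ready=[5] | order so far=[3, 2, 0, 1, 4]
  pop 5: no out-edges | ready=[] | order so far=[3, 2, 0, 1, 4, 5]
  Result: [3, 2, 0, 1, 4, 5]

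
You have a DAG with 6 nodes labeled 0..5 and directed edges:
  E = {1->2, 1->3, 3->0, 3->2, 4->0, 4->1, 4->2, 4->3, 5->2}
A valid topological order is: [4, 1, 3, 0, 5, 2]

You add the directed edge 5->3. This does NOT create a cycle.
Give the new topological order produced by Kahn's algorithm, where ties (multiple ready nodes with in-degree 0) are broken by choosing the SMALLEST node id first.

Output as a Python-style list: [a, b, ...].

Old toposort: [4, 1, 3, 0, 5, 2]
Added edge: 5->3
Position of 5 (4) > position of 3 (2). Must reorder: 5 must now come before 3.
Run Kahn's algorithm (break ties by smallest node id):
  initial in-degrees: [2, 1, 4, 3, 0, 0]
  ready (indeg=0): [4, 5]
  pop 4: indeg[0]->1; indeg[1]->0; indeg[2]->3; indeg[3]->2 | ready=[1, 5] | order so far=[4]
  pop 1: indeg[2]->2; indeg[3]->1 | ready=[5] | order so far=[4, 1]
  pop 5: indeg[2]->1; indeg[3]->0 | ready=[3] | order so far=[4, 1, 5]
  pop 3: indeg[0]->0; indeg[2]->0 | ready=[0, 2] | order so far=[4, 1, 5, 3]
  pop 0: no out-edges | ready=[2] | order so far=[4, 1, 5, 3, 0]
  pop 2: no out-edges | ready=[] | order so far=[4, 1, 5, 3, 0, 2]
  Result: [4, 1, 5, 3, 0, 2]

Answer: [4, 1, 5, 3, 0, 2]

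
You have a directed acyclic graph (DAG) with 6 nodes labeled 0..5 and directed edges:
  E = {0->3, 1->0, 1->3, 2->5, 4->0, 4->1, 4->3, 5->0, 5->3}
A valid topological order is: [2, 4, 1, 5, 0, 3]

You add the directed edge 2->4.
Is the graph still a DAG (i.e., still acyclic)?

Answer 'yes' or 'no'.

Given toposort: [2, 4, 1, 5, 0, 3]
Position of 2: index 0; position of 4: index 1
New edge 2->4: forward
Forward edge: respects the existing order. Still a DAG, same toposort still valid.
Still a DAG? yes

Answer: yes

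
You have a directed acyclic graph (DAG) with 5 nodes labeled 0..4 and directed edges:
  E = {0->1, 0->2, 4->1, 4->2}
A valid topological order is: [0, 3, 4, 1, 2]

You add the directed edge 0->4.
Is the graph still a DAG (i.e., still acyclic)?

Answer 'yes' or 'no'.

Given toposort: [0, 3, 4, 1, 2]
Position of 0: index 0; position of 4: index 2
New edge 0->4: forward
Forward edge: respects the existing order. Still a DAG, same toposort still valid.
Still a DAG? yes

Answer: yes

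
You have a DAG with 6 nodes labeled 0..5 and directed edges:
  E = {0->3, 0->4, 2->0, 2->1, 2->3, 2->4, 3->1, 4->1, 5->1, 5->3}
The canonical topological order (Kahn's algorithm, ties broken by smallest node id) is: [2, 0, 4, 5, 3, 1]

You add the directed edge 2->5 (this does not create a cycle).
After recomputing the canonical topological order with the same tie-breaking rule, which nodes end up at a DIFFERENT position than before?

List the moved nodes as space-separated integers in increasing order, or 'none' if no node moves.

Answer: none

Derivation:
Old toposort: [2, 0, 4, 5, 3, 1]
Added edge 2->5
Recompute Kahn (smallest-id tiebreak):
  initial in-degrees: [1, 4, 0, 3, 2, 1]
  ready (indeg=0): [2]
  pop 2: indeg[0]->0; indeg[1]->3; indeg[3]->2; indeg[4]->1; indeg[5]->0 | ready=[0, 5] | order so far=[2]
  pop 0: indeg[3]->1; indeg[4]->0 | ready=[4, 5] | order so far=[2, 0]
  pop 4: indeg[1]->2 | ready=[5] | order so far=[2, 0, 4]
  pop 5: indeg[1]->1; indeg[3]->0 | ready=[3] | order so far=[2, 0, 4, 5]
  pop 3: indeg[1]->0 | ready=[1] | order so far=[2, 0, 4, 5, 3]
  pop 1: no out-edges | ready=[] | order so far=[2, 0, 4, 5, 3, 1]
New canonical toposort: [2, 0, 4, 5, 3, 1]
Compare positions:
  Node 0: index 1 -> 1 (same)
  Node 1: index 5 -> 5 (same)
  Node 2: index 0 -> 0 (same)
  Node 3: index 4 -> 4 (same)
  Node 4: index 2 -> 2 (same)
  Node 5: index 3 -> 3 (same)
Nodes that changed position: none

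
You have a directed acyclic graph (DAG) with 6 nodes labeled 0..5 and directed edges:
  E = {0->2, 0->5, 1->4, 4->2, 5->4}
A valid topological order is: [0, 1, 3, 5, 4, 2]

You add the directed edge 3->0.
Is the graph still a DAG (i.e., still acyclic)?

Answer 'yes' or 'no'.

Given toposort: [0, 1, 3, 5, 4, 2]
Position of 3: index 2; position of 0: index 0
New edge 3->0: backward (u after v in old order)
Backward edge: old toposort is now invalid. Check if this creates a cycle.
Does 0 already reach 3? Reachable from 0: [0, 2, 4, 5]. NO -> still a DAG (reorder needed).
Still a DAG? yes

Answer: yes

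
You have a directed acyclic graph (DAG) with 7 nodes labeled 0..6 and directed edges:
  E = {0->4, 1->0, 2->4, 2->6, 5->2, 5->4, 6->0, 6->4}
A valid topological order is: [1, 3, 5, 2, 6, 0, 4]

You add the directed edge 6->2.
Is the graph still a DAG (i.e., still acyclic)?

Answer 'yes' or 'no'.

Given toposort: [1, 3, 5, 2, 6, 0, 4]
Position of 6: index 4; position of 2: index 3
New edge 6->2: backward (u after v in old order)
Backward edge: old toposort is now invalid. Check if this creates a cycle.
Does 2 already reach 6? Reachable from 2: [0, 2, 4, 6]. YES -> cycle!
Still a DAG? no

Answer: no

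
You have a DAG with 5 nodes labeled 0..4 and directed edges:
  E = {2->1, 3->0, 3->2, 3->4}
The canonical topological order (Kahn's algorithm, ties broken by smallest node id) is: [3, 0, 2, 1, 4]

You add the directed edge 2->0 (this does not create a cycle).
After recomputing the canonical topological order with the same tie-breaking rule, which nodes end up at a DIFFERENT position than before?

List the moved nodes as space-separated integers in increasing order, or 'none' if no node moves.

Answer: 0 2

Derivation:
Old toposort: [3, 0, 2, 1, 4]
Added edge 2->0
Recompute Kahn (smallest-id tiebreak):
  initial in-degrees: [2, 1, 1, 0, 1]
  ready (indeg=0): [3]
  pop 3: indeg[0]->1; indeg[2]->0; indeg[4]->0 | ready=[2, 4] | order so far=[3]
  pop 2: indeg[0]->0; indeg[1]->0 | ready=[0, 1, 4] | order so far=[3, 2]
  pop 0: no out-edges | ready=[1, 4] | order so far=[3, 2, 0]
  pop 1: no out-edges | ready=[4] | order so far=[3, 2, 0, 1]
  pop 4: no out-edges | ready=[] | order so far=[3, 2, 0, 1, 4]
New canonical toposort: [3, 2, 0, 1, 4]
Compare positions:
  Node 0: index 1 -> 2 (moved)
  Node 1: index 3 -> 3 (same)
  Node 2: index 2 -> 1 (moved)
  Node 3: index 0 -> 0 (same)
  Node 4: index 4 -> 4 (same)
Nodes that changed position: 0 2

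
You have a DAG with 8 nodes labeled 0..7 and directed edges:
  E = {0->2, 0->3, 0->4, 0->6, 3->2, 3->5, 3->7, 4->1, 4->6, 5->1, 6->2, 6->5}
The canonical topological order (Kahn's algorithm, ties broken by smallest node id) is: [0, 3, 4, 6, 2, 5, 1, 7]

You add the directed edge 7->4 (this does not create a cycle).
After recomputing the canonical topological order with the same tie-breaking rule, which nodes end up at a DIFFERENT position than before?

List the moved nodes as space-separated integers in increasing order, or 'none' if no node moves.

Old toposort: [0, 3, 4, 6, 2, 5, 1, 7]
Added edge 7->4
Recompute Kahn (smallest-id tiebreak):
  initial in-degrees: [0, 2, 3, 1, 2, 2, 2, 1]
  ready (indeg=0): [0]
  pop 0: indeg[2]->2; indeg[3]->0; indeg[4]->1; indeg[6]->1 | ready=[3] | order so far=[0]
  pop 3: indeg[2]->1; indeg[5]->1; indeg[7]->0 | ready=[7] | order so far=[0, 3]
  pop 7: indeg[4]->0 | ready=[4] | order so far=[0, 3, 7]
  pop 4: indeg[1]->1; indeg[6]->0 | ready=[6] | order so far=[0, 3, 7, 4]
  pop 6: indeg[2]->0; indeg[5]->0 | ready=[2, 5] | order so far=[0, 3, 7, 4, 6]
  pop 2: no out-edges | ready=[5] | order so far=[0, 3, 7, 4, 6, 2]
  pop 5: indeg[1]->0 | ready=[1] | order so far=[0, 3, 7, 4, 6, 2, 5]
  pop 1: no out-edges | ready=[] | order so far=[0, 3, 7, 4, 6, 2, 5, 1]
New canonical toposort: [0, 3, 7, 4, 6, 2, 5, 1]
Compare positions:
  Node 0: index 0 -> 0 (same)
  Node 1: index 6 -> 7 (moved)
  Node 2: index 4 -> 5 (moved)
  Node 3: index 1 -> 1 (same)
  Node 4: index 2 -> 3 (moved)
  Node 5: index 5 -> 6 (moved)
  Node 6: index 3 -> 4 (moved)
  Node 7: index 7 -> 2 (moved)
Nodes that changed position: 1 2 4 5 6 7

Answer: 1 2 4 5 6 7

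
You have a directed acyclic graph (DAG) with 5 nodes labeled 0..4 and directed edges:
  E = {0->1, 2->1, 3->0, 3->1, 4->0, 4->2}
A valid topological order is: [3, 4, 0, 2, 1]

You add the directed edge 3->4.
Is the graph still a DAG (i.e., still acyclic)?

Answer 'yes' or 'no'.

Given toposort: [3, 4, 0, 2, 1]
Position of 3: index 0; position of 4: index 1
New edge 3->4: forward
Forward edge: respects the existing order. Still a DAG, same toposort still valid.
Still a DAG? yes

Answer: yes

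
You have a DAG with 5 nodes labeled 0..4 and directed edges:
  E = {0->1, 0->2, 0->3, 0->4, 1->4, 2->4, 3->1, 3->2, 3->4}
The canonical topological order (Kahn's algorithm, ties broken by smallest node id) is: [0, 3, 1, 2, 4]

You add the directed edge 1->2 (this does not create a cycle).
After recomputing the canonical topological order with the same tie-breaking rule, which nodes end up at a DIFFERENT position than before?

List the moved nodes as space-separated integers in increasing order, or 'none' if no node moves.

Answer: none

Derivation:
Old toposort: [0, 3, 1, 2, 4]
Added edge 1->2
Recompute Kahn (smallest-id tiebreak):
  initial in-degrees: [0, 2, 3, 1, 4]
  ready (indeg=0): [0]
  pop 0: indeg[1]->1; indeg[2]->2; indeg[3]->0; indeg[4]->3 | ready=[3] | order so far=[0]
  pop 3: indeg[1]->0; indeg[2]->1; indeg[4]->2 | ready=[1] | order so far=[0, 3]
  pop 1: indeg[2]->0; indeg[4]->1 | ready=[2] | order so far=[0, 3, 1]
  pop 2: indeg[4]->0 | ready=[4] | order so far=[0, 3, 1, 2]
  pop 4: no out-edges | ready=[] | order so far=[0, 3, 1, 2, 4]
New canonical toposort: [0, 3, 1, 2, 4]
Compare positions:
  Node 0: index 0 -> 0 (same)
  Node 1: index 2 -> 2 (same)
  Node 2: index 3 -> 3 (same)
  Node 3: index 1 -> 1 (same)
  Node 4: index 4 -> 4 (same)
Nodes that changed position: none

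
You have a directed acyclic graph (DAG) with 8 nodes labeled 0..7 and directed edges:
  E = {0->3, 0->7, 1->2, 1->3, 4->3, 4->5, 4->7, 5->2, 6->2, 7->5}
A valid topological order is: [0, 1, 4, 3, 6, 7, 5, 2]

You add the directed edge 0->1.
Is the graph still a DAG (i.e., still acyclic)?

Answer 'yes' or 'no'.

Given toposort: [0, 1, 4, 3, 6, 7, 5, 2]
Position of 0: index 0; position of 1: index 1
New edge 0->1: forward
Forward edge: respects the existing order. Still a DAG, same toposort still valid.
Still a DAG? yes

Answer: yes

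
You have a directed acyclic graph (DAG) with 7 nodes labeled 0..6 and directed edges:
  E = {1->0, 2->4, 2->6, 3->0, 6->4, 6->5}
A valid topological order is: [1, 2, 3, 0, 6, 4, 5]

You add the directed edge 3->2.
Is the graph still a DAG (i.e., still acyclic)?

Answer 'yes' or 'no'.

Answer: yes

Derivation:
Given toposort: [1, 2, 3, 0, 6, 4, 5]
Position of 3: index 2; position of 2: index 1
New edge 3->2: backward (u after v in old order)
Backward edge: old toposort is now invalid. Check if this creates a cycle.
Does 2 already reach 3? Reachable from 2: [2, 4, 5, 6]. NO -> still a DAG (reorder needed).
Still a DAG? yes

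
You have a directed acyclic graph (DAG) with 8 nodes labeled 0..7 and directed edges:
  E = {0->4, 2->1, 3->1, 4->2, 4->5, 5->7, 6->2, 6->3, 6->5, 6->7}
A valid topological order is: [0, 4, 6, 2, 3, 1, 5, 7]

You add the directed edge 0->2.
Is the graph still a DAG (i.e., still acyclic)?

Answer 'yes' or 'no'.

Given toposort: [0, 4, 6, 2, 3, 1, 5, 7]
Position of 0: index 0; position of 2: index 3
New edge 0->2: forward
Forward edge: respects the existing order. Still a DAG, same toposort still valid.
Still a DAG? yes

Answer: yes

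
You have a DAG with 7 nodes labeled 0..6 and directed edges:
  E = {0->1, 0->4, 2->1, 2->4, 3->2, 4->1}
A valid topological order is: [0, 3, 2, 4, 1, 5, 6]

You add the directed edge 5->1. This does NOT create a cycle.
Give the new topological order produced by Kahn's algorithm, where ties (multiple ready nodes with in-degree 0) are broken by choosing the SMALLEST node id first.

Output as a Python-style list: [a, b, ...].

Answer: [0, 3, 2, 4, 5, 1, 6]

Derivation:
Old toposort: [0, 3, 2, 4, 1, 5, 6]
Added edge: 5->1
Position of 5 (5) > position of 1 (4). Must reorder: 5 must now come before 1.
Run Kahn's algorithm (break ties by smallest node id):
  initial in-degrees: [0, 4, 1, 0, 2, 0, 0]
  ready (indeg=0): [0, 3, 5, 6]
  pop 0: indeg[1]->3; indeg[4]->1 | ready=[3, 5, 6] | order so far=[0]
  pop 3: indeg[2]->0 | ready=[2, 5, 6] | order so far=[0, 3]
  pop 2: indeg[1]->2; indeg[4]->0 | ready=[4, 5, 6] | order so far=[0, 3, 2]
  pop 4: indeg[1]->1 | ready=[5, 6] | order so far=[0, 3, 2, 4]
  pop 5: indeg[1]->0 | ready=[1, 6] | order so far=[0, 3, 2, 4, 5]
  pop 1: no out-edges | ready=[6] | order so far=[0, 3, 2, 4, 5, 1]
  pop 6: no out-edges | ready=[] | order so far=[0, 3, 2, 4, 5, 1, 6]
  Result: [0, 3, 2, 4, 5, 1, 6]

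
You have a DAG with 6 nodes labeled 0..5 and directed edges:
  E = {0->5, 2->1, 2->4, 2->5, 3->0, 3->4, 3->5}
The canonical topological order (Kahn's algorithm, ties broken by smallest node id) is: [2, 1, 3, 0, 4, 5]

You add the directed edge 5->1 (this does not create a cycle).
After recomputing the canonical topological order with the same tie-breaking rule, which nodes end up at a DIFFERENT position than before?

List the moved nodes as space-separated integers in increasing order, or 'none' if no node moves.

Answer: 0 1 3 4 5

Derivation:
Old toposort: [2, 1, 3, 0, 4, 5]
Added edge 5->1
Recompute Kahn (smallest-id tiebreak):
  initial in-degrees: [1, 2, 0, 0, 2, 3]
  ready (indeg=0): [2, 3]
  pop 2: indeg[1]->1; indeg[4]->1; indeg[5]->2 | ready=[3] | order so far=[2]
  pop 3: indeg[0]->0; indeg[4]->0; indeg[5]->1 | ready=[0, 4] | order so far=[2, 3]
  pop 0: indeg[5]->0 | ready=[4, 5] | order so far=[2, 3, 0]
  pop 4: no out-edges | ready=[5] | order so far=[2, 3, 0, 4]
  pop 5: indeg[1]->0 | ready=[1] | order so far=[2, 3, 0, 4, 5]
  pop 1: no out-edges | ready=[] | order so far=[2, 3, 0, 4, 5, 1]
New canonical toposort: [2, 3, 0, 4, 5, 1]
Compare positions:
  Node 0: index 3 -> 2 (moved)
  Node 1: index 1 -> 5 (moved)
  Node 2: index 0 -> 0 (same)
  Node 3: index 2 -> 1 (moved)
  Node 4: index 4 -> 3 (moved)
  Node 5: index 5 -> 4 (moved)
Nodes that changed position: 0 1 3 4 5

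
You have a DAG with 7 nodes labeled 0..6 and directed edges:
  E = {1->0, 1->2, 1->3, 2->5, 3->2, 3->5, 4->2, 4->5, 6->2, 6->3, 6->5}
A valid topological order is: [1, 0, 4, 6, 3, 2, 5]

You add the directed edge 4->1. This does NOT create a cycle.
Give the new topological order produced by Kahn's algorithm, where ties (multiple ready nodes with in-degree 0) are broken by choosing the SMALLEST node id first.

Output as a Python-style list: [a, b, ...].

Answer: [4, 1, 0, 6, 3, 2, 5]

Derivation:
Old toposort: [1, 0, 4, 6, 3, 2, 5]
Added edge: 4->1
Position of 4 (2) > position of 1 (0). Must reorder: 4 must now come before 1.
Run Kahn's algorithm (break ties by smallest node id):
  initial in-degrees: [1, 1, 4, 2, 0, 4, 0]
  ready (indeg=0): [4, 6]
  pop 4: indeg[1]->0; indeg[2]->3; indeg[5]->3 | ready=[1, 6] | order so far=[4]
  pop 1: indeg[0]->0; indeg[2]->2; indeg[3]->1 | ready=[0, 6] | order so far=[4, 1]
  pop 0: no out-edges | ready=[6] | order so far=[4, 1, 0]
  pop 6: indeg[2]->1; indeg[3]->0; indeg[5]->2 | ready=[3] | order so far=[4, 1, 0, 6]
  pop 3: indeg[2]->0; indeg[5]->1 | ready=[2] | order so far=[4, 1, 0, 6, 3]
  pop 2: indeg[5]->0 | ready=[5] | order so far=[4, 1, 0, 6, 3, 2]
  pop 5: no out-edges | ready=[] | order so far=[4, 1, 0, 6, 3, 2, 5]
  Result: [4, 1, 0, 6, 3, 2, 5]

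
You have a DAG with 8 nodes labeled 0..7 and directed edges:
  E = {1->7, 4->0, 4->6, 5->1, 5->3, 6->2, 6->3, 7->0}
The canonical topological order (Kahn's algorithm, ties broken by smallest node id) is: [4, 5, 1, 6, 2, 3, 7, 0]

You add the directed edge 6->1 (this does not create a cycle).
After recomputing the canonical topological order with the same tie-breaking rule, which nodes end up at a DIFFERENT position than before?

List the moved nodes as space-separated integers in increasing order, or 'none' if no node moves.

Answer: 1 6

Derivation:
Old toposort: [4, 5, 1, 6, 2, 3, 7, 0]
Added edge 6->1
Recompute Kahn (smallest-id tiebreak):
  initial in-degrees: [2, 2, 1, 2, 0, 0, 1, 1]
  ready (indeg=0): [4, 5]
  pop 4: indeg[0]->1; indeg[6]->0 | ready=[5, 6] | order so far=[4]
  pop 5: indeg[1]->1; indeg[3]->1 | ready=[6] | order so far=[4, 5]
  pop 6: indeg[1]->0; indeg[2]->0; indeg[3]->0 | ready=[1, 2, 3] | order so far=[4, 5, 6]
  pop 1: indeg[7]->0 | ready=[2, 3, 7] | order so far=[4, 5, 6, 1]
  pop 2: no out-edges | ready=[3, 7] | order so far=[4, 5, 6, 1, 2]
  pop 3: no out-edges | ready=[7] | order so far=[4, 5, 6, 1, 2, 3]
  pop 7: indeg[0]->0 | ready=[0] | order so far=[4, 5, 6, 1, 2, 3, 7]
  pop 0: no out-edges | ready=[] | order so far=[4, 5, 6, 1, 2, 3, 7, 0]
New canonical toposort: [4, 5, 6, 1, 2, 3, 7, 0]
Compare positions:
  Node 0: index 7 -> 7 (same)
  Node 1: index 2 -> 3 (moved)
  Node 2: index 4 -> 4 (same)
  Node 3: index 5 -> 5 (same)
  Node 4: index 0 -> 0 (same)
  Node 5: index 1 -> 1 (same)
  Node 6: index 3 -> 2 (moved)
  Node 7: index 6 -> 6 (same)
Nodes that changed position: 1 6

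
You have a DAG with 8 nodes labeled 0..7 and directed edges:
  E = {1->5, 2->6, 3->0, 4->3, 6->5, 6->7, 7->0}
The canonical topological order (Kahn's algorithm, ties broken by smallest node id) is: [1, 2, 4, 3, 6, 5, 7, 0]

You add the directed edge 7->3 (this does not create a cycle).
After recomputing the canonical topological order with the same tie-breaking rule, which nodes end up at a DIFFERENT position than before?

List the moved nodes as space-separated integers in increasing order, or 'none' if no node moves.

Answer: 3 5 6 7

Derivation:
Old toposort: [1, 2, 4, 3, 6, 5, 7, 0]
Added edge 7->3
Recompute Kahn (smallest-id tiebreak):
  initial in-degrees: [2, 0, 0, 2, 0, 2, 1, 1]
  ready (indeg=0): [1, 2, 4]
  pop 1: indeg[5]->1 | ready=[2, 4] | order so far=[1]
  pop 2: indeg[6]->0 | ready=[4, 6] | order so far=[1, 2]
  pop 4: indeg[3]->1 | ready=[6] | order so far=[1, 2, 4]
  pop 6: indeg[5]->0; indeg[7]->0 | ready=[5, 7] | order so far=[1, 2, 4, 6]
  pop 5: no out-edges | ready=[7] | order so far=[1, 2, 4, 6, 5]
  pop 7: indeg[0]->1; indeg[3]->0 | ready=[3] | order so far=[1, 2, 4, 6, 5, 7]
  pop 3: indeg[0]->0 | ready=[0] | order so far=[1, 2, 4, 6, 5, 7, 3]
  pop 0: no out-edges | ready=[] | order so far=[1, 2, 4, 6, 5, 7, 3, 0]
New canonical toposort: [1, 2, 4, 6, 5, 7, 3, 0]
Compare positions:
  Node 0: index 7 -> 7 (same)
  Node 1: index 0 -> 0 (same)
  Node 2: index 1 -> 1 (same)
  Node 3: index 3 -> 6 (moved)
  Node 4: index 2 -> 2 (same)
  Node 5: index 5 -> 4 (moved)
  Node 6: index 4 -> 3 (moved)
  Node 7: index 6 -> 5 (moved)
Nodes that changed position: 3 5 6 7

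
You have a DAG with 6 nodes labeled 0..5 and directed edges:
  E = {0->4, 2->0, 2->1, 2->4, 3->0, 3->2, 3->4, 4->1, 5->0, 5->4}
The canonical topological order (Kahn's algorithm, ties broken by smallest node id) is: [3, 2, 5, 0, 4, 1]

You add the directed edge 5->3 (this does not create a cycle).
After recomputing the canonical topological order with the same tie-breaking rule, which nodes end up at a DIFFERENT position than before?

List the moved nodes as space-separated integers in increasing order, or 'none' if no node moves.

Answer: 2 3 5

Derivation:
Old toposort: [3, 2, 5, 0, 4, 1]
Added edge 5->3
Recompute Kahn (smallest-id tiebreak):
  initial in-degrees: [3, 2, 1, 1, 4, 0]
  ready (indeg=0): [5]
  pop 5: indeg[0]->2; indeg[3]->0; indeg[4]->3 | ready=[3] | order so far=[5]
  pop 3: indeg[0]->1; indeg[2]->0; indeg[4]->2 | ready=[2] | order so far=[5, 3]
  pop 2: indeg[0]->0; indeg[1]->1; indeg[4]->1 | ready=[0] | order so far=[5, 3, 2]
  pop 0: indeg[4]->0 | ready=[4] | order so far=[5, 3, 2, 0]
  pop 4: indeg[1]->0 | ready=[1] | order so far=[5, 3, 2, 0, 4]
  pop 1: no out-edges | ready=[] | order so far=[5, 3, 2, 0, 4, 1]
New canonical toposort: [5, 3, 2, 0, 4, 1]
Compare positions:
  Node 0: index 3 -> 3 (same)
  Node 1: index 5 -> 5 (same)
  Node 2: index 1 -> 2 (moved)
  Node 3: index 0 -> 1 (moved)
  Node 4: index 4 -> 4 (same)
  Node 5: index 2 -> 0 (moved)
Nodes that changed position: 2 3 5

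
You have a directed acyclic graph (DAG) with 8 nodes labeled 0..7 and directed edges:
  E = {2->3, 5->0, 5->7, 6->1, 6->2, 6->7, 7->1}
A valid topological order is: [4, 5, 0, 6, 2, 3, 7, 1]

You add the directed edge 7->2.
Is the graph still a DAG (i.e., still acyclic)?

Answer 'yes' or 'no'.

Answer: yes

Derivation:
Given toposort: [4, 5, 0, 6, 2, 3, 7, 1]
Position of 7: index 6; position of 2: index 4
New edge 7->2: backward (u after v in old order)
Backward edge: old toposort is now invalid. Check if this creates a cycle.
Does 2 already reach 7? Reachable from 2: [2, 3]. NO -> still a DAG (reorder needed).
Still a DAG? yes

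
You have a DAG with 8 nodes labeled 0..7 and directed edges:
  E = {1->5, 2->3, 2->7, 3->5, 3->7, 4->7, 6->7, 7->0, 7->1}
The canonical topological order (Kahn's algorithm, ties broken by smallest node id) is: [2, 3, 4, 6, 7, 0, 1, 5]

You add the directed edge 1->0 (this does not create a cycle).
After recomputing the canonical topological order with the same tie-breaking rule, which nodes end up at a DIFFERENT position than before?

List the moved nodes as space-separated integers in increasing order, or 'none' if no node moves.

Old toposort: [2, 3, 4, 6, 7, 0, 1, 5]
Added edge 1->0
Recompute Kahn (smallest-id tiebreak):
  initial in-degrees: [2, 1, 0, 1, 0, 2, 0, 4]
  ready (indeg=0): [2, 4, 6]
  pop 2: indeg[3]->0; indeg[7]->3 | ready=[3, 4, 6] | order so far=[2]
  pop 3: indeg[5]->1; indeg[7]->2 | ready=[4, 6] | order so far=[2, 3]
  pop 4: indeg[7]->1 | ready=[6] | order so far=[2, 3, 4]
  pop 6: indeg[7]->0 | ready=[7] | order so far=[2, 3, 4, 6]
  pop 7: indeg[0]->1; indeg[1]->0 | ready=[1] | order so far=[2, 3, 4, 6, 7]
  pop 1: indeg[0]->0; indeg[5]->0 | ready=[0, 5] | order so far=[2, 3, 4, 6, 7, 1]
  pop 0: no out-edges | ready=[5] | order so far=[2, 3, 4, 6, 7, 1, 0]
  pop 5: no out-edges | ready=[] | order so far=[2, 3, 4, 6, 7, 1, 0, 5]
New canonical toposort: [2, 3, 4, 6, 7, 1, 0, 5]
Compare positions:
  Node 0: index 5 -> 6 (moved)
  Node 1: index 6 -> 5 (moved)
  Node 2: index 0 -> 0 (same)
  Node 3: index 1 -> 1 (same)
  Node 4: index 2 -> 2 (same)
  Node 5: index 7 -> 7 (same)
  Node 6: index 3 -> 3 (same)
  Node 7: index 4 -> 4 (same)
Nodes that changed position: 0 1

Answer: 0 1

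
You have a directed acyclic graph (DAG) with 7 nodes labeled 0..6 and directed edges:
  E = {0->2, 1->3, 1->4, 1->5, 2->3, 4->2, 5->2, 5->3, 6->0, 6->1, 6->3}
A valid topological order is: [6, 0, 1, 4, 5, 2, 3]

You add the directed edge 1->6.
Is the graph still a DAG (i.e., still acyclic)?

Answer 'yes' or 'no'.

Answer: no

Derivation:
Given toposort: [6, 0, 1, 4, 5, 2, 3]
Position of 1: index 2; position of 6: index 0
New edge 1->6: backward (u after v in old order)
Backward edge: old toposort is now invalid. Check if this creates a cycle.
Does 6 already reach 1? Reachable from 6: [0, 1, 2, 3, 4, 5, 6]. YES -> cycle!
Still a DAG? no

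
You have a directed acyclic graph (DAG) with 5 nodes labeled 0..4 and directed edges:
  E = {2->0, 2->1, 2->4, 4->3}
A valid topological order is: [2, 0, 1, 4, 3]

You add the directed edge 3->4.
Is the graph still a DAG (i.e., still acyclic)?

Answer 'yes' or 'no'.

Answer: no

Derivation:
Given toposort: [2, 0, 1, 4, 3]
Position of 3: index 4; position of 4: index 3
New edge 3->4: backward (u after v in old order)
Backward edge: old toposort is now invalid. Check if this creates a cycle.
Does 4 already reach 3? Reachable from 4: [3, 4]. YES -> cycle!
Still a DAG? no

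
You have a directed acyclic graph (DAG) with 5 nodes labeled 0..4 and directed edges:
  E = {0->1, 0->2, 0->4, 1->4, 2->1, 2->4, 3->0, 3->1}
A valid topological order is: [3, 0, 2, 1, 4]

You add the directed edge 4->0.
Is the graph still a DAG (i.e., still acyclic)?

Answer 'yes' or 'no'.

Answer: no

Derivation:
Given toposort: [3, 0, 2, 1, 4]
Position of 4: index 4; position of 0: index 1
New edge 4->0: backward (u after v in old order)
Backward edge: old toposort is now invalid. Check if this creates a cycle.
Does 0 already reach 4? Reachable from 0: [0, 1, 2, 4]. YES -> cycle!
Still a DAG? no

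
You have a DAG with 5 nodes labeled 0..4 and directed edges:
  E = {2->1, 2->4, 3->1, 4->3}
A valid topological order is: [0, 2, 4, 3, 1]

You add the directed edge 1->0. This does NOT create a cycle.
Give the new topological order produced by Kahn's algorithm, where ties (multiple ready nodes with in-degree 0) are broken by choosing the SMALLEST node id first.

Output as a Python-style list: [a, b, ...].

Old toposort: [0, 2, 4, 3, 1]
Added edge: 1->0
Position of 1 (4) > position of 0 (0). Must reorder: 1 must now come before 0.
Run Kahn's algorithm (break ties by smallest node id):
  initial in-degrees: [1, 2, 0, 1, 1]
  ready (indeg=0): [2]
  pop 2: indeg[1]->1; indeg[4]->0 | ready=[4] | order so far=[2]
  pop 4: indeg[3]->0 | ready=[3] | order so far=[2, 4]
  pop 3: indeg[1]->0 | ready=[1] | order so far=[2, 4, 3]
  pop 1: indeg[0]->0 | ready=[0] | order so far=[2, 4, 3, 1]
  pop 0: no out-edges | ready=[] | order so far=[2, 4, 3, 1, 0]
  Result: [2, 4, 3, 1, 0]

Answer: [2, 4, 3, 1, 0]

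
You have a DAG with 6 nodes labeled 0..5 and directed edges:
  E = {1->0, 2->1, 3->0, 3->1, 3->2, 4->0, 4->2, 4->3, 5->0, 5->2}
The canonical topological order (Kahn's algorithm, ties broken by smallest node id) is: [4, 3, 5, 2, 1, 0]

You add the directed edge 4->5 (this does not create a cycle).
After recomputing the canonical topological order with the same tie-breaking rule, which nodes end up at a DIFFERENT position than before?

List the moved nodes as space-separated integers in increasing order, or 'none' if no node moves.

Answer: none

Derivation:
Old toposort: [4, 3, 5, 2, 1, 0]
Added edge 4->5
Recompute Kahn (smallest-id tiebreak):
  initial in-degrees: [4, 2, 3, 1, 0, 1]
  ready (indeg=0): [4]
  pop 4: indeg[0]->3; indeg[2]->2; indeg[3]->0; indeg[5]->0 | ready=[3, 5] | order so far=[4]
  pop 3: indeg[0]->2; indeg[1]->1; indeg[2]->1 | ready=[5] | order so far=[4, 3]
  pop 5: indeg[0]->1; indeg[2]->0 | ready=[2] | order so far=[4, 3, 5]
  pop 2: indeg[1]->0 | ready=[1] | order so far=[4, 3, 5, 2]
  pop 1: indeg[0]->0 | ready=[0] | order so far=[4, 3, 5, 2, 1]
  pop 0: no out-edges | ready=[] | order so far=[4, 3, 5, 2, 1, 0]
New canonical toposort: [4, 3, 5, 2, 1, 0]
Compare positions:
  Node 0: index 5 -> 5 (same)
  Node 1: index 4 -> 4 (same)
  Node 2: index 3 -> 3 (same)
  Node 3: index 1 -> 1 (same)
  Node 4: index 0 -> 0 (same)
  Node 5: index 2 -> 2 (same)
Nodes that changed position: none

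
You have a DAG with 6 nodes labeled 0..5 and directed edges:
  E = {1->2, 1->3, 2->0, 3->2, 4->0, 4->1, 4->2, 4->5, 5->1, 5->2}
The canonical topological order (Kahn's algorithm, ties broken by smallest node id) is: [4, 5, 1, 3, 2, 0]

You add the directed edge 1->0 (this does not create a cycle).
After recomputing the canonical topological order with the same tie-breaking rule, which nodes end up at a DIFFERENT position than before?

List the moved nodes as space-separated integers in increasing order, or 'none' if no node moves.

Answer: none

Derivation:
Old toposort: [4, 5, 1, 3, 2, 0]
Added edge 1->0
Recompute Kahn (smallest-id tiebreak):
  initial in-degrees: [3, 2, 4, 1, 0, 1]
  ready (indeg=0): [4]
  pop 4: indeg[0]->2; indeg[1]->1; indeg[2]->3; indeg[5]->0 | ready=[5] | order so far=[4]
  pop 5: indeg[1]->0; indeg[2]->2 | ready=[1] | order so far=[4, 5]
  pop 1: indeg[0]->1; indeg[2]->1; indeg[3]->0 | ready=[3] | order so far=[4, 5, 1]
  pop 3: indeg[2]->0 | ready=[2] | order so far=[4, 5, 1, 3]
  pop 2: indeg[0]->0 | ready=[0] | order so far=[4, 5, 1, 3, 2]
  pop 0: no out-edges | ready=[] | order so far=[4, 5, 1, 3, 2, 0]
New canonical toposort: [4, 5, 1, 3, 2, 0]
Compare positions:
  Node 0: index 5 -> 5 (same)
  Node 1: index 2 -> 2 (same)
  Node 2: index 4 -> 4 (same)
  Node 3: index 3 -> 3 (same)
  Node 4: index 0 -> 0 (same)
  Node 5: index 1 -> 1 (same)
Nodes that changed position: none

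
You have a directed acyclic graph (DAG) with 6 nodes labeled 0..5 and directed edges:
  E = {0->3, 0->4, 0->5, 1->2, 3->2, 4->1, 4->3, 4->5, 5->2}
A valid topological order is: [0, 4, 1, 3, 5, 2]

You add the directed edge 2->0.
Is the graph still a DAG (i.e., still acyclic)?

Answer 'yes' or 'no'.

Given toposort: [0, 4, 1, 3, 5, 2]
Position of 2: index 5; position of 0: index 0
New edge 2->0: backward (u after v in old order)
Backward edge: old toposort is now invalid. Check if this creates a cycle.
Does 0 already reach 2? Reachable from 0: [0, 1, 2, 3, 4, 5]. YES -> cycle!
Still a DAG? no

Answer: no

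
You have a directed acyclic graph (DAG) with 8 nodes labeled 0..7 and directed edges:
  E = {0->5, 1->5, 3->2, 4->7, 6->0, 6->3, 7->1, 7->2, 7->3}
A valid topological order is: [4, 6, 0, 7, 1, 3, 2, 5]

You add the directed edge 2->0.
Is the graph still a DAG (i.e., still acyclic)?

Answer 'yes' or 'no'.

Answer: yes

Derivation:
Given toposort: [4, 6, 0, 7, 1, 3, 2, 5]
Position of 2: index 6; position of 0: index 2
New edge 2->0: backward (u after v in old order)
Backward edge: old toposort is now invalid. Check if this creates a cycle.
Does 0 already reach 2? Reachable from 0: [0, 5]. NO -> still a DAG (reorder needed).
Still a DAG? yes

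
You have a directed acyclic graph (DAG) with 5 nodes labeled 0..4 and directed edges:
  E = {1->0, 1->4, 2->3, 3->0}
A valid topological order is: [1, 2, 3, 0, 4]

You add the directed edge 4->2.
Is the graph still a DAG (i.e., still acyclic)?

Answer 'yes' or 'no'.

Given toposort: [1, 2, 3, 0, 4]
Position of 4: index 4; position of 2: index 1
New edge 4->2: backward (u after v in old order)
Backward edge: old toposort is now invalid. Check if this creates a cycle.
Does 2 already reach 4? Reachable from 2: [0, 2, 3]. NO -> still a DAG (reorder needed).
Still a DAG? yes

Answer: yes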